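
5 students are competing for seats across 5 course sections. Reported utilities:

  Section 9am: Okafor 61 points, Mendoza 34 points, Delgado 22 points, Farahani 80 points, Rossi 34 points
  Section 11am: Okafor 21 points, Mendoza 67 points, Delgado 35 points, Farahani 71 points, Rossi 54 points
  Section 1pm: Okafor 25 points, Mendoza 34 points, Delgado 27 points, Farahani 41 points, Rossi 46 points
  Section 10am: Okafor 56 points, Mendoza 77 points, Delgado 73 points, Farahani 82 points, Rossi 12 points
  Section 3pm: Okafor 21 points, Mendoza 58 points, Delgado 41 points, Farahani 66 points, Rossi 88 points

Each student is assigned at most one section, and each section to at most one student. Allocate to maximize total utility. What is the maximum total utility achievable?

Maximum total: 333 points

Optimal: Okafor→Section 1pm (25 points), Mendoza→Section 11am (67 points), Delgado→Section 10am (73 points), Farahani→Section 9am (80 points), Rossi→Section 3pm (88 points) — total 25+67+73+80+88 = 333 points.
Row-greedy (each student in turn takes its best remaining section) gives 296 points, worse by 37.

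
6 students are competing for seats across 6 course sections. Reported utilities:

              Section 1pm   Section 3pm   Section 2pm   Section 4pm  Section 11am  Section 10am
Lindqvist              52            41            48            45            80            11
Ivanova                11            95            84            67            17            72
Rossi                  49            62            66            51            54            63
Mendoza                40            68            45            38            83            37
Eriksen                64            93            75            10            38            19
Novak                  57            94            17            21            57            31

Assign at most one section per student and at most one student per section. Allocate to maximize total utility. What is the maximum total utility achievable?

Maximum total: 434 points

Treat this as an assignment problem: match each student to one section.
Optimal: Lindqvist→Section 1pm (52 points), Ivanova→Section 4pm (67 points), Rossi→Section 10am (63 points), Mendoza→Section 11am (83 points), Eriksen→Section 2pm (75 points), Novak→Section 3pm (94 points) — total 52+67+63+83+75+94 = 434 points.
Max-entry greedy (repeatedly take the single best remaining cell) gives 418 points, worse by 16.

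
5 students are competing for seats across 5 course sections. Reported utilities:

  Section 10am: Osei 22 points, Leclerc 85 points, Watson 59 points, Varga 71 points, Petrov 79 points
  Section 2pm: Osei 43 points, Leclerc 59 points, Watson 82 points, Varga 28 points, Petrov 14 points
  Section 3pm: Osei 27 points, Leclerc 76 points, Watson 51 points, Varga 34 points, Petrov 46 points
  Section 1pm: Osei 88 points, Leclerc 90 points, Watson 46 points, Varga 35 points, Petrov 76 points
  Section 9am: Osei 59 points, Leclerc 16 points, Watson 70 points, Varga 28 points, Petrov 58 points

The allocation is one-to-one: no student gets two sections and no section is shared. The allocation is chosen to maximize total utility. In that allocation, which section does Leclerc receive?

Leclerc receives Section 3pm.

Optimal: Osei→Section 1pm (88 points), Leclerc→Section 3pm (76 points), Watson→Section 2pm (82 points), Varga→Section 10am (71 points), Petrov→Section 9am (58 points) — total 88+76+82+71+58 = 375 points.
Column-greedy (each section in turn goes to its best remaining student) gives 329 points, worse by 46.
Swapping Osei↔Watson (Osei→Section 2pm 43 points, Watson→Section 1pm 46 points) loses 81.
Leclerc's own top section is Section 1pm (90 points), but forcing Leclerc→Section 1pm and reassigning the rest optimally gives only 348 points — worse by 27.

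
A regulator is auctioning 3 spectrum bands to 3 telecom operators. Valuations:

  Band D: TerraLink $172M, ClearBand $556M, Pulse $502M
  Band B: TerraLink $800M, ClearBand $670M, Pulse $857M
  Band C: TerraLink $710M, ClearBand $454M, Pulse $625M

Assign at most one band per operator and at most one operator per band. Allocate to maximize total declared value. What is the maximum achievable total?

Optimal: TerraLink→Band C ($710M), ClearBand→Band D ($556M), Pulse→Band B ($857M) — total 710+556+857 = $2123M.
No other one-to-one assignment exceeds $2123M.

Max total: $2123M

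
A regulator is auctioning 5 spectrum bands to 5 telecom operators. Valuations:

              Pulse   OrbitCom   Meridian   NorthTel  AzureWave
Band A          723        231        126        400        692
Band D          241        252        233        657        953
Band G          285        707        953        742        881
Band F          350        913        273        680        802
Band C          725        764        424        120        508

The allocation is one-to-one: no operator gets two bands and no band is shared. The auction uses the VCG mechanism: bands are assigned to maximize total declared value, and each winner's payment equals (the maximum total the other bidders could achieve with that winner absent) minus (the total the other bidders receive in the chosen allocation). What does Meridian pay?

Meridian pays $213M.

Efficient allocation: Pulse→Band A ($723M), OrbitCom→Band C ($764M), Meridian→Band G ($953M), NorthTel→Band F ($680M), AzureWave→Band D ($953M); total welfare W = $4073M.
Meridian receives Band G at value $953M, so the others get W − 953 = $3120M.
Without Meridian: best allocation of the remaining 4 bidders over all 5 bands is Pulse→Band C ($725M), OrbitCom→Band F ($913M), NorthTel→Band G ($742M), AzureWave→Band D ($953M), total $3333M.
VCG payment = (others' best without Meridian) − (others' welfare with Meridian) = 3333 − 3120 = $213M.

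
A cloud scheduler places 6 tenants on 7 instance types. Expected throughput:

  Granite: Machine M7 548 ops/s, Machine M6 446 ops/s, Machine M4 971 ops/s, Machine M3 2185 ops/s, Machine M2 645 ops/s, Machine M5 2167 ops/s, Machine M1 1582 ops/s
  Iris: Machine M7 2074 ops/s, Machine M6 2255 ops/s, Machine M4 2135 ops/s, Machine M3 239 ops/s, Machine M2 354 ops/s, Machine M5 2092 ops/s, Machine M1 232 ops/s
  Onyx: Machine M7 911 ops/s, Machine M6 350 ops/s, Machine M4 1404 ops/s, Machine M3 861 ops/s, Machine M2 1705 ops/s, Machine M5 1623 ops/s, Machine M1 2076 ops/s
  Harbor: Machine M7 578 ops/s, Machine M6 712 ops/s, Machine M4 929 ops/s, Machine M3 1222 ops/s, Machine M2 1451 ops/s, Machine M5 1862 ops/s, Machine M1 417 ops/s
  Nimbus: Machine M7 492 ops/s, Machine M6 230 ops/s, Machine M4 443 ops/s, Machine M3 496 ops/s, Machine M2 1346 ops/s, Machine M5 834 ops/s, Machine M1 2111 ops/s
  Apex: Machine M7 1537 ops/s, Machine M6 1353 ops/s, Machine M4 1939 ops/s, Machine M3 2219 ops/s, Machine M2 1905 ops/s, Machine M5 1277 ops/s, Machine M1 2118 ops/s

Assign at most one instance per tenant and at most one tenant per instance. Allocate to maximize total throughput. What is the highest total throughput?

Maximum total: 12057 ops/s

Optimal: Granite→Machine M3 (2185 ops/s), Iris→Machine M6 (2255 ops/s), Onyx→Machine M2 (1705 ops/s), Harbor→Machine M5 (1862 ops/s), Nimbus→Machine M1 (2111 ops/s), Apex→Machine M4 (1939 ops/s) — total 2185+2255+1705+1862+2111+1939 = 12057 ops/s.
Column-greedy (each instance in turn goes to its best remaining tenant) gives 9301 ops/s, worse by 2756.
Next-best assignment: Granite→Machine M3, Iris→Machine M7, Onyx→Machine M2, Harbor→Machine M5, Nimbus→Machine M1, Apex→Machine M4 = 11876 ops/s.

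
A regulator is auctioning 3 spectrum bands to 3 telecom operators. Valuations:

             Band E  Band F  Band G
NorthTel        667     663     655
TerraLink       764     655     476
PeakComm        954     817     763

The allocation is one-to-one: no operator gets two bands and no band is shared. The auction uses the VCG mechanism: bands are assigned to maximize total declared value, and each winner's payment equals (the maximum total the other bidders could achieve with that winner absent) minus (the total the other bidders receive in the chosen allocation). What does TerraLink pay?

TerraLink pays $8M.

Efficient allocation: NorthTel→Band G ($655M), TerraLink→Band F ($655M), PeakComm→Band E ($954M); total welfare W = $2264M.
TerraLink receives Band F at value $655M, so the others get W − 655 = $1609M.
Without TerraLink: best allocation of the remaining 2 bidders over all 3 bands is NorthTel→Band F ($663M), PeakComm→Band E ($954M), total $1617M.
VCG payment = (others' best without TerraLink) − (others' welfare with TerraLink) = 1617 − 1609 = $8M.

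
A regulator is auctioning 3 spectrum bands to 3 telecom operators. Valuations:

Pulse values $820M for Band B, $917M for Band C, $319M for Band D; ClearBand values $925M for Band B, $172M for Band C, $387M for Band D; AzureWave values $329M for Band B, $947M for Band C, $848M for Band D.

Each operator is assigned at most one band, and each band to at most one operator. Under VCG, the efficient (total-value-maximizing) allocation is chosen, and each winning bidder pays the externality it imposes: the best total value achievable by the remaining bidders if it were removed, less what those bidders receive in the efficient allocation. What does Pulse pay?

Pulse pays $99M.

Efficient allocation: Pulse→Band C ($917M), ClearBand→Band B ($925M), AzureWave→Band D ($848M); total welfare W = $2690M.
Pulse receives Band C at value $917M, so the others get W − 917 = $1773M.
Without Pulse: best allocation of the remaining 2 bidders over all 3 bands is ClearBand→Band B ($925M), AzureWave→Band C ($947M), total $1872M.
VCG payment = (others' best without Pulse) − (others' welfare with Pulse) = 1872 − 1773 = $99M.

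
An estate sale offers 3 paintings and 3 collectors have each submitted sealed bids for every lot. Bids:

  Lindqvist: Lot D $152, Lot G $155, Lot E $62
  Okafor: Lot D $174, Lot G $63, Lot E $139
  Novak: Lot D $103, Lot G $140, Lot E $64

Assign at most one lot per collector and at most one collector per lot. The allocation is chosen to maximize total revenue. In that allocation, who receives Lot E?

Optimal: Lindqvist→Lot D ($152), Okafor→Lot E ($139), Novak→Lot G ($140) — total 152+139+140 = $431.
Max-entry greedy (repeatedly take the single best remaining cell) gives $393, worse by 38.
Next-best assignment: Lindqvist→Lot G, Okafor→Lot E, Novak→Lot D = $397.
Okafor's own top lot is Lot D ($174), but forcing Okafor→Lot D and reassigning the rest optimally gives only $393 — worse by 38.

Okafor receives Lot E.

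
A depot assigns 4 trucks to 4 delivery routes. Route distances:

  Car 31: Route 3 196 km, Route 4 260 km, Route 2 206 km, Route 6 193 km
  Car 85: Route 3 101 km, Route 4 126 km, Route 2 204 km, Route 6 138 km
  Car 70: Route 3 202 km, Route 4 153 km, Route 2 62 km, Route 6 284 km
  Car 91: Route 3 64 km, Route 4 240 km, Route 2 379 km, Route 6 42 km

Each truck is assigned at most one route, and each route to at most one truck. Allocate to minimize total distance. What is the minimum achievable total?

Min total: 426 km

Optimal: Car 31→Route 3 (196 km), Car 85→Route 4 (126 km), Car 70→Route 2 (62 km), Car 91→Route 6 (42 km) — total 196+126+62+42 = 426 km.
Row-greedy (each truck in turn takes its cheapest remaining route) gives 596 km, worse by 170.
No other one-to-one assignment undercuts 426 km.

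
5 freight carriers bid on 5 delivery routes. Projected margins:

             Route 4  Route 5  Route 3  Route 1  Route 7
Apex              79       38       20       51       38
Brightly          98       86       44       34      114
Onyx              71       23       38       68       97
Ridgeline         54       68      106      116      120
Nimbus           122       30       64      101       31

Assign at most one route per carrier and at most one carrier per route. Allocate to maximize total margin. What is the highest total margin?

Optimal: Apex→Route 4 ($79k), Brightly→Route 5 ($86k), Onyx→Route 7 ($97k), Ridgeline→Route 3 ($106k), Nimbus→Route 1 ($101k) — total 79+86+97+106+101 = $469k.
Row-greedy (each carrier in turn takes its best remaining route) gives $397k, worse by 72.

Max total: $469k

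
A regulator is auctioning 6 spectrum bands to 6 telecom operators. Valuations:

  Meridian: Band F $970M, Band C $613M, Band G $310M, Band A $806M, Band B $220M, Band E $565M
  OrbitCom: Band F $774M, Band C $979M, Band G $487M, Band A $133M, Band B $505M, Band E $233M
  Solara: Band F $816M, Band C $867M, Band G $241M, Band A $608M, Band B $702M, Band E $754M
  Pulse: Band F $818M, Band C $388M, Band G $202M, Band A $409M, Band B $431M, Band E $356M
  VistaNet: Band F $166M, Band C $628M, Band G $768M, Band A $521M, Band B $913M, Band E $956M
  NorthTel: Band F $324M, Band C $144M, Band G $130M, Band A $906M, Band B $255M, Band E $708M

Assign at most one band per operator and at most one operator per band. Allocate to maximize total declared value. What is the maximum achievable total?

Optimal: Meridian→Band F ($970M), OrbitCom→Band C ($979M), Solara→Band E ($754M), Pulse→Band B ($431M), VistaNet→Band G ($768M), NorthTel→Band A ($906M) — total 970+979+754+431+768+906 = $4808M.
Column-greedy (each band in turn goes to its best remaining operator) gives $4681M, worse by 127.
Next-best assignment: Meridian→Band A, OrbitCom→Band C, Solara→Band B, Pulse→Band F, VistaNet→Band G, NorthTel→Band E = $4781M.
Swapping NorthTel↔Meridian (NorthTel→Band F $324M, Meridian→Band A $806M) loses 746.

Maximum total: $4808M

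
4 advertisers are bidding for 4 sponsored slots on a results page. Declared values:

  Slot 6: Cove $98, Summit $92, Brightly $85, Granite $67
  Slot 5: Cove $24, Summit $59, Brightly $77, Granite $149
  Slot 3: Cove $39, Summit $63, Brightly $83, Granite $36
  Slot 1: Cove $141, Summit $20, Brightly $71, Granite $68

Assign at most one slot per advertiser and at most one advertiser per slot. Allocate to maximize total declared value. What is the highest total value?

Optimal: Cove→Slot 1 ($141), Summit→Slot 6 ($92), Brightly→Slot 3 ($83), Granite→Slot 5 ($149) — total 141+92+83+149 = $465.
Column-greedy (each slot in turn goes to its best remaining advertiser) gives $350, worse by 115.
Next-best assignment: Cove→Slot 1, Summit→Slot 3, Brightly→Slot 6, Granite→Slot 5 = $438.

Max total: $465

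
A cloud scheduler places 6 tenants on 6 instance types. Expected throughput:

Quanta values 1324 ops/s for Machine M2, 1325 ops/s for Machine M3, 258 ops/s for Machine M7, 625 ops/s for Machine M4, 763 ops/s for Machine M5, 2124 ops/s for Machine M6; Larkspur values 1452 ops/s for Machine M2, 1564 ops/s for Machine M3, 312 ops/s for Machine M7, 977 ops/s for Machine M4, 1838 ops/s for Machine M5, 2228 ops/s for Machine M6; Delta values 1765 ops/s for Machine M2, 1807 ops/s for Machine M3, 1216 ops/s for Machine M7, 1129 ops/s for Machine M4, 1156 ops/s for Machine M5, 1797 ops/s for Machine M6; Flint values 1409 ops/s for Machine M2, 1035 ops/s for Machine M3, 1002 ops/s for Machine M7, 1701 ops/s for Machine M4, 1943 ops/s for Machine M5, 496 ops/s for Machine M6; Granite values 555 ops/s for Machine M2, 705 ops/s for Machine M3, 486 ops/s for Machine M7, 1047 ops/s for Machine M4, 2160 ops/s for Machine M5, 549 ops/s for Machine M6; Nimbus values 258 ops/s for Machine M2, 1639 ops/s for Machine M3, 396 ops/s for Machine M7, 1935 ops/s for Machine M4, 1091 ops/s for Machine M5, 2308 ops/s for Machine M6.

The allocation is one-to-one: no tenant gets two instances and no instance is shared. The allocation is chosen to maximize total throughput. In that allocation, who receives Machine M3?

Larkspur receives Machine M3.

Optimal: Quanta→Machine M6 (2124 ops/s), Larkspur→Machine M3 (1564 ops/s), Delta→Machine M2 (1765 ops/s), Flint→Machine M7 (1002 ops/s), Granite→Machine M5 (2160 ops/s), Nimbus→Machine M4 (1935 ops/s) — total 2124+1564+1765+1002+2160+1935 = 10550 ops/s.
Column-greedy (each instance in turn goes to its best remaining tenant) gives 9415 ops/s, worse by 1135.
Next-best assignment: Quanta→Machine M6, Larkspur→Machine M2, Delta→Machine M3, Flint→Machine M7, Granite→Machine M5, Nimbus→Machine M4 = 10480 ops/s.
Larkspur's own top instance is Machine M6 (2228 ops/s), but forcing Larkspur→Machine M6 and reassigning the rest optimally gives only 10456 ops/s — worse by 94.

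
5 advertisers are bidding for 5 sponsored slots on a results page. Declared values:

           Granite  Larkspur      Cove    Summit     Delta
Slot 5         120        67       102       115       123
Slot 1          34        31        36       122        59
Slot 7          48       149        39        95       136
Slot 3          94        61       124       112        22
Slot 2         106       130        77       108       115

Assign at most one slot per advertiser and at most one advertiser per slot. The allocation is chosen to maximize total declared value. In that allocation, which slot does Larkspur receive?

This is a one-to-one assignment (maximum-weight bipartite matching).
Optimal: Granite→Slot 5 ($120), Larkspur→Slot 2 ($130), Cove→Slot 3 ($124), Summit→Slot 1 ($122), Delta→Slot 7 ($136) — total 120+130+124+122+136 = $632.
Max-entry greedy (repeatedly take the single best remaining cell) gives $624, worse by 8.
Next-best assignment: Granite→Slot 5, Larkspur→Slot 7, Cove→Slot 3, Summit→Slot 1, Delta→Slot 2 = $630.
Larkspur's own top slot is Slot 7 ($149), but forcing Larkspur→Slot 7 and reassigning the rest optimally gives only $630 — worse by 2.

Larkspur receives Slot 2.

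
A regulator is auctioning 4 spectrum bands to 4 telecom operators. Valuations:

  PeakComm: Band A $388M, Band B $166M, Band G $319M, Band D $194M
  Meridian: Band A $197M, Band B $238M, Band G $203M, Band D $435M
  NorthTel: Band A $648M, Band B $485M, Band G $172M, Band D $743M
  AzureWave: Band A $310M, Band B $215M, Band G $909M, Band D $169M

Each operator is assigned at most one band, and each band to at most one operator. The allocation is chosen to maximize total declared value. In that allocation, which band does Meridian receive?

Meridian receives Band B.

Optimal: PeakComm→Band A ($388M), Meridian→Band B ($238M), NorthTel→Band D ($743M), AzureWave→Band G ($909M) — total 388+238+743+909 = $2278M.
Row-greedy (each operator in turn takes its best remaining band) gives $2217M, worse by 61.
Swapping AzureWave↔PeakComm (AzureWave→Band A $310M, PeakComm→Band G $319M) loses 668.
Checked against all permutations: $2278M is optimal.
Meridian's own top band is Band D ($435M), but forcing Meridian→Band D and reassigning the rest optimally gives only $2217M — worse by 61.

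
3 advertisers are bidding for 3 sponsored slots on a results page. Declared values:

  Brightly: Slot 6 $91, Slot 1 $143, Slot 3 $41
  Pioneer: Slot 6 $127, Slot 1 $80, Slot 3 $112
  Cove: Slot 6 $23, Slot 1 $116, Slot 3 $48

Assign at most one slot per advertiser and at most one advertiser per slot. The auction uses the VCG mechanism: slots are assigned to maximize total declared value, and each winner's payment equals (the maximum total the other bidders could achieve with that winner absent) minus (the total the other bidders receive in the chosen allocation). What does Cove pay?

Efficient allocation: Brightly→Slot 6 ($91), Pioneer→Slot 3 ($112), Cove→Slot 1 ($116); total welfare W = $319.
Cove receives Slot 1 at value $116, so the others get W − 116 = $203.
Without Cove: best allocation of the remaining 2 bidders over all 3 slots is Brightly→Slot 1 ($143), Pioneer→Slot 6 ($127), total $270.
VCG payment = (others' best without Cove) − (others' welfare with Cove) = 270 − 203 = $67.

Cove pays $67.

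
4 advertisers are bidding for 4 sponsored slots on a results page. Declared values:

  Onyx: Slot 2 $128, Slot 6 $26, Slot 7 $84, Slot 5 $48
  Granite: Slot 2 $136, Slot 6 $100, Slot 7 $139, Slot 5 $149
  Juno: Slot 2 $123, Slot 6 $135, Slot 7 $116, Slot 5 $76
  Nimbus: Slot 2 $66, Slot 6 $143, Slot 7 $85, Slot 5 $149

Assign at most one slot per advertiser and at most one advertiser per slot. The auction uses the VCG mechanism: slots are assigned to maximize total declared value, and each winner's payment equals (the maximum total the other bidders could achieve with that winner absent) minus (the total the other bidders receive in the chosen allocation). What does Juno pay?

Efficient allocation: Onyx→Slot 2 ($128), Granite→Slot 7 ($139), Juno→Slot 6 ($135), Nimbus→Slot 5 ($149); total welfare W = $551.
Juno receives Slot 6 at value $135, so the others get W − 135 = $416.
Without Juno: best allocation of the remaining 3 bidders over all 4 slots is Onyx→Slot 2 ($128), Granite→Slot 5 ($149), Nimbus→Slot 6 ($143), total $420.
VCG payment = (others' best without Juno) − (others' welfare with Juno) = 420 − 416 = $4.

Juno pays $4.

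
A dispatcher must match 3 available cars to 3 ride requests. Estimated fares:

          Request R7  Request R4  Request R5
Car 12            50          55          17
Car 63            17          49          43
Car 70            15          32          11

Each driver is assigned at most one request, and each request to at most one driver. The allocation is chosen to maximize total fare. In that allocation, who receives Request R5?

Car 63 receives Request R5.

Optimal: Car 12→Request R7 ($50), Car 63→Request R5 ($43), Car 70→Request R4 ($32) — total 50+43+32 = $125.
Max-entry greedy (repeatedly take the single best remaining cell) gives $113, worse by 12.
Next-best assignment: Car 12→Request R4, Car 63→Request R5, Car 70→Request R7 = $113.
Swapping Car 63↔Car 70 (Car 63→Request R4 $49, Car 70→Request R5 $11) loses 15.
Car 63's own top request is Request R4 ($49), but forcing Car 63→Request R4 and reassigning the rest optimally gives only $110 — worse by 15.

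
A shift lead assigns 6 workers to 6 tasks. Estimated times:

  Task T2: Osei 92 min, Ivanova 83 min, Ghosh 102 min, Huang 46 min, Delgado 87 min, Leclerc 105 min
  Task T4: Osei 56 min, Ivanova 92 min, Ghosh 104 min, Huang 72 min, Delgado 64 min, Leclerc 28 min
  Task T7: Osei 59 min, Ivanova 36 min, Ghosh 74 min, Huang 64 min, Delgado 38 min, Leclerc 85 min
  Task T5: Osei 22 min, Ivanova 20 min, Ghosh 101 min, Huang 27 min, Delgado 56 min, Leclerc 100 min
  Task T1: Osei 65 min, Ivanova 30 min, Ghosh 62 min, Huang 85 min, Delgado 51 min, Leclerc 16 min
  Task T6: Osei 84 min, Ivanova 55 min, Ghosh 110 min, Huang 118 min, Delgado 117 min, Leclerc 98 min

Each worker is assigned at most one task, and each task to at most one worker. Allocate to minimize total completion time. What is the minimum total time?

This is the linear assignment problem.
Optimal: Osei→Task T5 (22 min), Ivanova→Task T6 (55 min), Ghosh→Task T1 (62 min), Huang→Task T2 (46 min), Delgado→Task T7 (38 min), Leclerc→Task T4 (28 min) — total 22+55+62+46+38+28 = 251 min.
Min-entry greedy (repeatedly take the single cheapest remaining cell) gives 286 min, worse by 35.
Next-best assignment: Osei→Task T5, Ivanova→Task T1, Ghosh→Task T6, Huang→Task T2, Delgado→Task T7, Leclerc→Task T4 = 274 min.

Minimum total: 251 min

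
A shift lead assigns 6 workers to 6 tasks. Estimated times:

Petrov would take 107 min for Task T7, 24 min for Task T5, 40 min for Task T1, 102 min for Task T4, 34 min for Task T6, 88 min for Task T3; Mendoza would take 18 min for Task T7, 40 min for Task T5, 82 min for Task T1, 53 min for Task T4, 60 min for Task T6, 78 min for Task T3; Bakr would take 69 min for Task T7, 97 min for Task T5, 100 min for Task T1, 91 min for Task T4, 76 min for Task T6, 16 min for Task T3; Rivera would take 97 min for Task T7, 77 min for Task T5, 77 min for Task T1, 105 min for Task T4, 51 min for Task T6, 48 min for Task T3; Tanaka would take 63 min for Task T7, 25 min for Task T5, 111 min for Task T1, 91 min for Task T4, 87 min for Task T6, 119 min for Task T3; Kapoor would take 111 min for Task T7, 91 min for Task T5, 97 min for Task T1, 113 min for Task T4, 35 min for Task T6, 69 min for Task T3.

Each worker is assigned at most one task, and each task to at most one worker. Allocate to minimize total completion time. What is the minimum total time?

Min total: 239 min

Optimal: Petrov→Task T1 (40 min), Mendoza→Task T7 (18 min), Bakr→Task T3 (16 min), Rivera→Task T4 (105 min), Tanaka→Task T5 (25 min), Kapoor→Task T6 (35 min) — total 40+18+16+105+25+35 = 239 min.
Column-greedy (each task in turn goes to its cheapest remaining worker) gives 364 min, worse by 125.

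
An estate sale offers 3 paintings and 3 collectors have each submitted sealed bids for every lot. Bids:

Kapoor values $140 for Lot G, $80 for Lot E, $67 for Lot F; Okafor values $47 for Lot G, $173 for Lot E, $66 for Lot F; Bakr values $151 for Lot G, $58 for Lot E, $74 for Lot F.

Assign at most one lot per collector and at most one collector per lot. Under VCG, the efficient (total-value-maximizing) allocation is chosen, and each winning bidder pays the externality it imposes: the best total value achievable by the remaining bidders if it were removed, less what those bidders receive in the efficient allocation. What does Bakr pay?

Bakr pays $73.

Efficient allocation: Kapoor→Lot F ($67), Okafor→Lot E ($173), Bakr→Lot G ($151); total welfare W = $391.
Bakr receives Lot G at value $151, so the others get W − 151 = $240.
Without Bakr: best allocation of the remaining 2 bidders over all 3 lots is Kapoor→Lot G ($140), Okafor→Lot E ($173), total $313.
VCG payment = (others' best without Bakr) − (others' welfare with Bakr) = 313 − 240 = $73.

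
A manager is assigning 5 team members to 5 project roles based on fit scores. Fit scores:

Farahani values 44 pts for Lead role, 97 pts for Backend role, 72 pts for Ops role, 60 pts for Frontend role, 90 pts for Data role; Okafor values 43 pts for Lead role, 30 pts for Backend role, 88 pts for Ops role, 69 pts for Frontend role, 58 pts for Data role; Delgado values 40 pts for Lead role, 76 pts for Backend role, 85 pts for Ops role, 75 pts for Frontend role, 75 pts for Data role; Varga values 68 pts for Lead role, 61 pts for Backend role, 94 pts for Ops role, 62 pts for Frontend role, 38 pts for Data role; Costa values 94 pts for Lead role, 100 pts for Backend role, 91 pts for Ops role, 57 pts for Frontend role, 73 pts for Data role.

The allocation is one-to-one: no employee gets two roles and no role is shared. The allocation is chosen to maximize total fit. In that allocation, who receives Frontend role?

Treat this as an assignment problem: match each employee to one role.
Optimal: Farahani→Backend role (97 pts), Okafor→Frontend role (69 pts), Delgado→Data role (75 pts), Varga→Ops role (94 pts), Costa→Lead role (94 pts) — total 97+69+75+94+94 = 429 pts.
Column-greedy (each role in turn goes to its best remaining employee) gives 418 pts, worse by 11.
Next-best assignment: Farahani→Data role, Okafor→Frontend role, Delgado→Backend role, Varga→Ops role, Costa→Lead role = 423 pts.
Swapping Okafor↔Farahani (Okafor→Backend role 30 pts, Farahani→Frontend role 60 pts) loses 76.
Okafor's own top role is Ops role (88 pts), but forcing Okafor→Ops role and reassigning the rest optimally gives only 421 pts — worse by 8.

Okafor receives Frontend role.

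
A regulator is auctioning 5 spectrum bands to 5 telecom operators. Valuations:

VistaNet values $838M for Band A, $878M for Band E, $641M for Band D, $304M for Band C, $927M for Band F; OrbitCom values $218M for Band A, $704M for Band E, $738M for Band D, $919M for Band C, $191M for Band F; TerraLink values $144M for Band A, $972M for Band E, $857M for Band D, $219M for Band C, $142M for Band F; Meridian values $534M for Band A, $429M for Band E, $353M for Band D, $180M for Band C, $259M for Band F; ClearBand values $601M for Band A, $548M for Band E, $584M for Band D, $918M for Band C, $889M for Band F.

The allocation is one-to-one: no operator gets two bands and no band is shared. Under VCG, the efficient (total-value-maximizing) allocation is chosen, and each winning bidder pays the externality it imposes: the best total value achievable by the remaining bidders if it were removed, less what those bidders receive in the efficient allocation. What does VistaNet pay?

Efficient allocation: VistaNet→Band F ($927M), OrbitCom→Band D ($738M), TerraLink→Band E ($972M), Meridian→Band A ($534M), ClearBand→Band C ($918M); total welfare W = $4089M.
VistaNet receives Band F at value $927M, so the others get W − 927 = $3162M.
Without VistaNet: best allocation of the remaining 4 bidders over all 5 bands is OrbitCom→Band C ($919M), TerraLink→Band E ($972M), Meridian→Band A ($534M), ClearBand→Band F ($889M), total $3314M.
VCG payment = (others' best without VistaNet) − (others' welfare with VistaNet) = 3314 − 3162 = $152M.

VistaNet pays $152M.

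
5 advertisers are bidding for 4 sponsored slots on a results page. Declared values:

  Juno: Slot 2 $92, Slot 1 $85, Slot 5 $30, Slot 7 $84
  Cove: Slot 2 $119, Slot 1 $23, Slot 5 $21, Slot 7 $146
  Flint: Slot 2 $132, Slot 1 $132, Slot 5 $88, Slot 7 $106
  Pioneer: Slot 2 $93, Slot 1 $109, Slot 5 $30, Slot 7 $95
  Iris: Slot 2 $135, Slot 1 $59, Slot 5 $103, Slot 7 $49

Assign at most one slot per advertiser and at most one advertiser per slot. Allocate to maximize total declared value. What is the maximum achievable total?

Max total: $490

Optimal: Flint→Slot 2 ($132), Pioneer→Slot 1 ($109), Iris→Slot 5 ($103), Cove→Slot 7 ($146) — total 132+109+103+146 = $490.
Row-greedy (each advertiser in turn takes its best remaining slot) gives $400, worse by 90.
Swapping Cove↔Pioneer (Cove→Slot 1 $23, Pioneer→Slot 7 $95) loses 137.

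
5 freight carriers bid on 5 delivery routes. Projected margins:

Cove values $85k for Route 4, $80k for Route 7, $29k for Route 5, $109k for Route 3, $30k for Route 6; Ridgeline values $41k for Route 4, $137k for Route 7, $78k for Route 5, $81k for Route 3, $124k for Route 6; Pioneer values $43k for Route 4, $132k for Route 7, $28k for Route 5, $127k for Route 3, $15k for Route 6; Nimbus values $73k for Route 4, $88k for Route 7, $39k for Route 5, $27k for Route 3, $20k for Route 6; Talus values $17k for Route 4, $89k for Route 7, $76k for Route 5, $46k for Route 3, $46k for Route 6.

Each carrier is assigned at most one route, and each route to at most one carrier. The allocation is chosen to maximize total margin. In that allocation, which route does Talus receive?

Treat this as an assignment problem: match each carrier to one route.
Optimal: Cove→Route 3 ($109k), Ridgeline→Route 6 ($124k), Pioneer→Route 7 ($132k), Nimbus→Route 4 ($73k), Talus→Route 5 ($76k) — total 109+124+132+73+76 = $514k.
Column-greedy (each route in turn goes to its best remaining carrier) gives $445k, worse by 69.
Next-best assignment: Cove→Route 4, Ridgeline→Route 6, Pioneer→Route 3, Nimbus→Route 7, Talus→Route 5 = $500k.
Checked against all permutations: $514k is optimal.
Talus's own top route is Route 7 ($89k), but forcing Talus→Route 7 and reassigning the rest optimally gives only $464k — worse by 50.

Talus receives Route 5.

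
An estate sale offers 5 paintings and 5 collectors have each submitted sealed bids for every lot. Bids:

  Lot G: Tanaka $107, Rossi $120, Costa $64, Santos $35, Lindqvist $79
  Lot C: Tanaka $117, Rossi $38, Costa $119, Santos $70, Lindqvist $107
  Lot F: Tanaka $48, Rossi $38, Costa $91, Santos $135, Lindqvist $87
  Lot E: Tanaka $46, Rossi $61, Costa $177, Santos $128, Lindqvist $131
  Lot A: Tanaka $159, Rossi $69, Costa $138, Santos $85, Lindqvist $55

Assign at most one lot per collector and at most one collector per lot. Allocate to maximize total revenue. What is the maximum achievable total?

Optimal: Tanaka→Lot A ($159), Rossi→Lot G ($120), Costa→Lot E ($177), Santos→Lot F ($135), Lindqvist→Lot C ($107) — total 159+120+177+135+107 = $698.
Column-greedy (each lot in turn goes to its best remaining collector) gives $664, worse by 34.
Next-best assignment: Tanaka→Lot A, Rossi→Lot G, Costa→Lot C, Santos→Lot F, Lindqvist→Lot E = $664.
Swapping Tanaka↔Rossi (Tanaka→Lot G $107, Rossi→Lot A $69) loses 103.
No other one-to-one assignment exceeds $698.

Max total: $698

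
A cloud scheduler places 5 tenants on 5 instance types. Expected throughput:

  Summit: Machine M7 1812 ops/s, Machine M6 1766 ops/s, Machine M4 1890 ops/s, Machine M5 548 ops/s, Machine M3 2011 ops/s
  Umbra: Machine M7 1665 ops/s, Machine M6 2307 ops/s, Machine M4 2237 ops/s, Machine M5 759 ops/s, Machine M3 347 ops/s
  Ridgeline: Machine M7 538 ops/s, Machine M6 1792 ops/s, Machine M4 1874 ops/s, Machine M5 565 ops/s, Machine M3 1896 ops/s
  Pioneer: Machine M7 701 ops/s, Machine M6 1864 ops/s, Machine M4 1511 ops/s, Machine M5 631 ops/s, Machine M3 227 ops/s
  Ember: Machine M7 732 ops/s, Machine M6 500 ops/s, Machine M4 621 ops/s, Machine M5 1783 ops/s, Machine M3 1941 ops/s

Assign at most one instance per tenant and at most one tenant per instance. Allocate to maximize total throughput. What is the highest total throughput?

Maximum total: 9592 ops/s

Optimal: Summit→Machine M7 (1812 ops/s), Umbra→Machine M4 (2237 ops/s), Ridgeline→Machine M3 (1896 ops/s), Pioneer→Machine M6 (1864 ops/s), Ember→Machine M5 (1783 ops/s) — total 1812+2237+1896+1864+1783 = 9592 ops/s.
Row-greedy (each tenant in turn takes its best remaining instance) gives 8676 ops/s, worse by 916.
Swapping Summit↔Umbra (Summit→Machine M4 1890 ops/s, Umbra→Machine M7 1665 ops/s) loses 494.
No other one-to-one assignment exceeds 9592 ops/s.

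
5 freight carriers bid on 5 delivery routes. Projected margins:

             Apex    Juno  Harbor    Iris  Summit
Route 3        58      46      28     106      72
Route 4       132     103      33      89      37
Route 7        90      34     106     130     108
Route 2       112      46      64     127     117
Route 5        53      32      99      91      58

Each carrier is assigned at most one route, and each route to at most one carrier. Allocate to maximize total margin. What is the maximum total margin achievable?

Maximum total: $528k

This is the linear assignment problem.
Optimal: Apex→Route 2 ($112k), Juno→Route 4 ($103k), Harbor→Route 5 ($99k), Iris→Route 3 ($106k), Summit→Route 7 ($108k) — total 112+103+99+106+108 = $528k.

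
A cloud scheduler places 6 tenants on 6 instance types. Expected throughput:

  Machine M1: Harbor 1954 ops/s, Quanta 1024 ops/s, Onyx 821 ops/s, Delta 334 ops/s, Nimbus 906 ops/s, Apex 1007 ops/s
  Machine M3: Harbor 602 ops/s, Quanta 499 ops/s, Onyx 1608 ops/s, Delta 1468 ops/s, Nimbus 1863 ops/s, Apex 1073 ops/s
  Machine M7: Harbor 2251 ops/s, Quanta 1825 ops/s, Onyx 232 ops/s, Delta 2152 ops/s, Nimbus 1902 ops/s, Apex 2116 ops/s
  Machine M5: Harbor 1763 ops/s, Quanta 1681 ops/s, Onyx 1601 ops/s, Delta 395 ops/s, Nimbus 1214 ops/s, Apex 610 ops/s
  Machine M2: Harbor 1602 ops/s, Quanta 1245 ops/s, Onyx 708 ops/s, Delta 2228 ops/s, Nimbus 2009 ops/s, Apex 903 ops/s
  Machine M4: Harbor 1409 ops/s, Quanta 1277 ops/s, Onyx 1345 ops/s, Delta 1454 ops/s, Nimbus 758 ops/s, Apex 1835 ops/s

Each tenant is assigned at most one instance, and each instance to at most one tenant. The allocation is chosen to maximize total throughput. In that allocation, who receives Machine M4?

This is a one-to-one assignment (maximum-weight bipartite matching).
Optimal: Harbor→Machine M1 (1954 ops/s), Quanta→Machine M7 (1825 ops/s), Onyx→Machine M5 (1601 ops/s), Delta→Machine M2 (2228 ops/s), Nimbus→Machine M3 (1863 ops/s), Apex→Machine M4 (1835 ops/s) — total 1954+1825+1601+2228+1863+1835 = 11306 ops/s.
Row-greedy (each tenant in turn takes its best remaining instance) gives 10509 ops/s, worse by 797.
Swapping Onyx↔Delta (Onyx→Machine M2 708 ops/s, Delta→Machine M5 395 ops/s) loses 2726.
Every other assignment is strictly worse.
Apex's own top instance is Machine M7 (2116 ops/s), but forcing Apex→Machine M7 and reassigning the rest optimally gives only 11187 ops/s — worse by 119.

Apex receives Machine M4.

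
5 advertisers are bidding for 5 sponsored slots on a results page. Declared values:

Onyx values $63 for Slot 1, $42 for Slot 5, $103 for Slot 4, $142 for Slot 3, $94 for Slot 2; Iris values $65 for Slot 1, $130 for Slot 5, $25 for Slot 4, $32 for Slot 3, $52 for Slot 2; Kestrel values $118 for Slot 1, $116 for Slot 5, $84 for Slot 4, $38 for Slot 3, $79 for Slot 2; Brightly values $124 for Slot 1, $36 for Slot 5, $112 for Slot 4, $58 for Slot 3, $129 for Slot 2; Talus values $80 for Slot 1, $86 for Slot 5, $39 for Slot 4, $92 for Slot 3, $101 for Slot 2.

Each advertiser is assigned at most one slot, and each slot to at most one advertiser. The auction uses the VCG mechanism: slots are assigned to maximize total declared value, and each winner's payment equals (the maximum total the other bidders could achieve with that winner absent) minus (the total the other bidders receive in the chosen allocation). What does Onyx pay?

Onyx pays $8.

Efficient allocation: Onyx→Slot 3 ($142), Iris→Slot 5 ($130), Kestrel→Slot 1 ($118), Brightly→Slot 4 ($112), Talus→Slot 2 ($101); total welfare W = $603.
Onyx receives Slot 3 at value $142, so the others get W − 142 = $461.
Without Onyx: best allocation of the remaining 4 bidders over all 5 slots is Iris→Slot 5 ($130), Kestrel→Slot 1 ($118), Brightly→Slot 2 ($129), Talus→Slot 3 ($92), total $469.
VCG payment = (others' best without Onyx) − (others' welfare with Onyx) = 469 − 461 = $8.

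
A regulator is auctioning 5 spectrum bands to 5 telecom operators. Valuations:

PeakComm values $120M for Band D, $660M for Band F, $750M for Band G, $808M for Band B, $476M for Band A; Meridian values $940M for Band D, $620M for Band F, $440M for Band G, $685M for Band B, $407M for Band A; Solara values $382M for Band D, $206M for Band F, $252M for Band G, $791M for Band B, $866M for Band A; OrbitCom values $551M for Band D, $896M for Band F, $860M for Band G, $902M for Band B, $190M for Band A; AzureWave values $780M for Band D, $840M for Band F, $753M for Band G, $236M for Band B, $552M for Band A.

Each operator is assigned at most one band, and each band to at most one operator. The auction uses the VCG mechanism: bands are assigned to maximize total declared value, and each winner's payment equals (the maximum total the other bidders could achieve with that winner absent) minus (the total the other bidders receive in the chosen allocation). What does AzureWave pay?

Efficient allocation: PeakComm→Band B ($808M), Meridian→Band D ($940M), Solara→Band A ($866M), OrbitCom→Band G ($860M), AzureWave→Band F ($840M); total welfare W = $4314M.
AzureWave receives Band F at value $840M, so the others get W − 840 = $3474M.
Without AzureWave: best allocation of the remaining 4 bidders over all 5 bands is PeakComm→Band B ($808M), Meridian→Band D ($940M), Solara→Band A ($866M), OrbitCom→Band F ($896M), total $3510M.
VCG payment = (others' best without AzureWave) − (others' welfare with AzureWave) = 3510 − 3474 = $36M.

AzureWave pays $36M.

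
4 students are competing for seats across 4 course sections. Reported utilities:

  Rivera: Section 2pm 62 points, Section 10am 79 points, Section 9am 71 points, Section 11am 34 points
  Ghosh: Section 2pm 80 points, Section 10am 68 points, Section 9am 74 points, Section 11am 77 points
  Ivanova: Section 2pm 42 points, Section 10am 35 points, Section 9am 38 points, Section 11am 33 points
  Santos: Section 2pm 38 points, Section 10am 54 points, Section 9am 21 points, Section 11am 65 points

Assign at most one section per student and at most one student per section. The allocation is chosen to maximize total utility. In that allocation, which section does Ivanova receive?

Optimal: Rivera→Section 10am (79 points), Ghosh→Section 2pm (80 points), Ivanova→Section 9am (38 points), Santos→Section 11am (65 points) — total 79+80+38+65 = 262 points.
Swapping Santos↔Rivera (Santos→Section 10am 54 points, Rivera→Section 11am 34 points) loses 56.
Ivanova's own top section is Section 2pm (42 points), but forcing Ivanova→Section 2pm and reassigning the rest optimally gives only 260 points — worse by 2.

Ivanova receives Section 9am.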